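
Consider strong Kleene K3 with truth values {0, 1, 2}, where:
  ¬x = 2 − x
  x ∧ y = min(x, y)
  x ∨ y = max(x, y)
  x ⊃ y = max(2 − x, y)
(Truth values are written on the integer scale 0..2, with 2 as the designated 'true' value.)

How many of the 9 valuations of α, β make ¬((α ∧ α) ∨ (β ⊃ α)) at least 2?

1

α = 0, β = 0 ↦ 0  <
α = 0, β = 1 ↦ 1  <
α = 0, β = 2 ↦ 2  ≥
α = 1, β = 0 ↦ 0  <
α = 1, β = 1 ↦ 1  <
α = 1, β = 2 ↦ 1  <
α = 2, β = 0 ↦ 0  <
α = 2, β = 1 ↦ 0  <
α = 2, β = 2 ↦ 0  <
So 1 of the 9 assignments meets the threshold.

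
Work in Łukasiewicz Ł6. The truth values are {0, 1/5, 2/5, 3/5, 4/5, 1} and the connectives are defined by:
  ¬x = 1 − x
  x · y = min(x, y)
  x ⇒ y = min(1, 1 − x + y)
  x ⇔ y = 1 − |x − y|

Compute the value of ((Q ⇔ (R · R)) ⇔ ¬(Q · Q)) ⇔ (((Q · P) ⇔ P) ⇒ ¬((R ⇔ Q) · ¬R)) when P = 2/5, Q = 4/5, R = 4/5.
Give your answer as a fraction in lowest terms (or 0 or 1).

R · R = 4/5 · 4/5 = 4/5
Q ⇔ (R · R) = 4/5 ⇔ 4/5 = 1
Q · Q = 4/5 · 4/5 = 4/5
¬(Q · Q) = ¬4/5 = 1/5
(Q ⇔ (R · R)) ⇔ ¬(Q · Q) = 1 ⇔ 1/5 = 1/5
Q · P = 4/5 · 2/5 = 2/5
(Q · P) ⇔ P = 2/5 ⇔ 2/5 = 1
R ⇔ Q = 4/5 ⇔ 4/5 = 1
¬R = ¬4/5 = 1/5
(R ⇔ Q) · ¬R = 1 · 1/5 = 1/5
¬((R ⇔ Q) · ¬R) = ¬1/5 = 4/5
((Q · P) ⇔ P) ⇒ ¬((R ⇔ Q) · ¬R) = 1 ⇒ 4/5 = 4/5
((Q ⇔ (R · R)) ⇔ ¬(Q · Q)) ⇔ (((Q · P) ⇔ P) ⇒ ¬((R ⇔ Q) · ¬R)) = 1/5 ⇔ 4/5 = 2/5

2/5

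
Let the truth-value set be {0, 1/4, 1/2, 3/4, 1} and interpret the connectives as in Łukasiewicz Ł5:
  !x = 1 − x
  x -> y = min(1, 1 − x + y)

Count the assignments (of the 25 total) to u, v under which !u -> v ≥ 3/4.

value 1: 15 assignments (counts)
value 3/4: 4 assignments (counts)
value 1/2: 3 assignments
value 1/4: 2 assignments
value 0: 1 assignment
So 19 of the 25 assignments meet the threshold.

19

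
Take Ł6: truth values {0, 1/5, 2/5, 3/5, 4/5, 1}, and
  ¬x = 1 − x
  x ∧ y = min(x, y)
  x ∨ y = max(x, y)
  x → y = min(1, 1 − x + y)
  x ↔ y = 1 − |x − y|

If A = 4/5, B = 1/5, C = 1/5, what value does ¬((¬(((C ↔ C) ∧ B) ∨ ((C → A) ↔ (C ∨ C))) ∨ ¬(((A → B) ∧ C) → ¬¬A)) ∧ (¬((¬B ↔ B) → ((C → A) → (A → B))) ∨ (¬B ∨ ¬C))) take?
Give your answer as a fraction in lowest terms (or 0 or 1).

1/5

C ↔ C = 1/5 ↔ 1/5 = 1
(C ↔ C) ∧ B = 1 ∧ 1/5 = 1/5
C → A = 1/5 → 4/5 = 1
C ∨ C = 1/5 ∨ 1/5 = 1/5
(C → A) ↔ (C ∨ C) = 1 ↔ 1/5 = 1/5
((C ↔ C) ∧ B) ∨ ((C → A) ↔ (C ∨ C)) = 1/5 ∨ 1/5 = 1/5
¬(((C ↔ C) ∧ B) ∨ ((C → A) ↔ (C ∨ C))) = ¬1/5 = 4/5
A → B = 4/5 → 1/5 = 2/5
(A → B) ∧ C = 2/5 ∧ 1/5 = 1/5
¬A = ¬4/5 = 1/5
¬¬A = ¬1/5 = 4/5
((A → B) ∧ C) → ¬¬A = 1/5 → 4/5 = 1
¬(((A → B) ∧ C) → ¬¬A) = ¬1 = 0
¬(((C ↔ C) ∧ B) ∨ ((C → A) ↔ (C ∨ C))) ∨ ¬(((A → B) ∧ C) → ¬¬A) = 4/5 ∨ 0 = 4/5
¬B = ¬1/5 = 4/5
¬B ↔ B = 4/5 ↔ 1/5 = 2/5
C → A = 1/5 → 4/5 = 1
A → B = 4/5 → 1/5 = 2/5
(C → A) → (A → B) = 1 → 2/5 = 2/5
(¬B ↔ B) → ((C → A) → (A → B)) = 2/5 → 2/5 = 1
¬((¬B ↔ B) → ((C → A) → (A → B))) = ¬1 = 0
¬B = ¬1/5 = 4/5
¬C = ¬1/5 = 4/5
¬B ∨ ¬C = 4/5 ∨ 4/5 = 4/5
¬((¬B ↔ B) → ((C → A) → (A → B))) ∨ (¬B ∨ ¬C) = 0 ∨ 4/5 = 4/5
(¬(((C ↔ C) ∧ B) ∨ ((C → A) ↔ (C ∨ C))) ∨ ¬(((A → B) ∧ C) → ¬¬A)) ∧ (¬((¬B ↔ B) → ((C → A) → (A → B))) ∨ (¬B ∨ ¬C)) = 4/5 ∧ 4/5 = 4/5
¬((¬(((C ↔ C) ∧ B) ∨ ((C → A) ↔ (C ∨ C))) ∨ ¬(((A → B) ∧ C) → ¬¬A)) ∧ (¬((¬B ↔ B) → ((C → A) → (A → B))) ∨ (¬B ∨ ¬C))) = ¬4/5 = 1/5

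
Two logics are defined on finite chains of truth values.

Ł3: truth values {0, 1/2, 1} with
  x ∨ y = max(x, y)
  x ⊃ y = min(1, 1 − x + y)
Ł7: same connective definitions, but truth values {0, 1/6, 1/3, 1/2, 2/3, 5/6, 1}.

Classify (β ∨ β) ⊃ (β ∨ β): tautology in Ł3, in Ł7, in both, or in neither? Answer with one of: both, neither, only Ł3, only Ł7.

both

In Ł3: every assignment gives 1 — tautology.
In Ł7: every assignment gives 1 — tautology.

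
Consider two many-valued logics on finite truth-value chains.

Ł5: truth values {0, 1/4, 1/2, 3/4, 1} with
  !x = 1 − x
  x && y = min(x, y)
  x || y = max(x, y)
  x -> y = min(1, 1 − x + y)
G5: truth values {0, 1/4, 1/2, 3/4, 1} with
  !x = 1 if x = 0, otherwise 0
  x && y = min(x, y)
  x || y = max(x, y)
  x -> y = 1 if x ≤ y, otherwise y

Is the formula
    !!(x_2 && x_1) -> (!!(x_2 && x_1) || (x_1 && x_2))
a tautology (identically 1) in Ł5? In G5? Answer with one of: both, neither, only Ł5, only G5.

In Ł5: every assignment gives 1 — tautology.
In G5: every assignment gives 1 — tautology.

both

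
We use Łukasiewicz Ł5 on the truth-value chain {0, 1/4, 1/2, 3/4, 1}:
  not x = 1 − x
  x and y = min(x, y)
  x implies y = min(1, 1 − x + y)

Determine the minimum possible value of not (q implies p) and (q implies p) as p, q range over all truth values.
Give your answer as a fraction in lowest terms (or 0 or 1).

0

Take p = 0, q = 0:
q implies p = 0 implies 0 = 1
not (q implies p) = not 1 = 0
q implies p = 0 implies 0 = 1
not (q implies p) and (q implies p) = 0 and 1 = 0
No assignment yields a value below 0, so this is the minimum.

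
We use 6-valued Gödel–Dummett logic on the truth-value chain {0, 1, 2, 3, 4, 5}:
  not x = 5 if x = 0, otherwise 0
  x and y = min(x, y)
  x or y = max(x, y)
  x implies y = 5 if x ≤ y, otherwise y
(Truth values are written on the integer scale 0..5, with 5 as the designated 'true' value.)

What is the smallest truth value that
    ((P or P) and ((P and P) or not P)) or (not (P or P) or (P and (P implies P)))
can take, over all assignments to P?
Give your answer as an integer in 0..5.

Take P = 1:
P or P = 1 or 1 = 1
P and P = 1 and 1 = 1
not P = not 1 = 0
(P and P) or not P = 1 or 0 = 1
(P or P) and ((P and P) or not P) = 1 and 1 = 1
P or P = 1 or 1 = 1
not (P or P) = not 1 = 0
P implies P = 1 implies 1 = 5
P and (P implies P) = 1 and 5 = 1
not (P or P) or (P and (P implies P)) = 0 or 1 = 1
((P or P) and ((P and P) or not P)) or (not (P or P) or (P and (P implies P))) = 1 or 1 = 1
No assignment yields a value below 1, so this is the minimum.

1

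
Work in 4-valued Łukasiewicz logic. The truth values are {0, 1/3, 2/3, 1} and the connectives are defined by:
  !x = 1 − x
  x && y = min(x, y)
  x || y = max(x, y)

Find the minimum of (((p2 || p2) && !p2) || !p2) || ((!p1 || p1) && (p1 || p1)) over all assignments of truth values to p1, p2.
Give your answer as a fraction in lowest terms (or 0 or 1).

Take p1 = 0, p2 = 1:
p2 || p2 = 1 || 1 = 1
!p2 = !1 = 0
(p2 || p2) && !p2 = 1 && 0 = 0
!p2 = !1 = 0
((p2 || p2) && !p2) || !p2 = 0 || 0 = 0
!p1 = !0 = 1
!p1 || p1 = 1 || 0 = 1
p1 || p1 = 0 || 0 = 0
(!p1 || p1) && (p1 || p1) = 1 && 0 = 0
(((p2 || p2) && !p2) || !p2) || ((!p1 || p1) && (p1 || p1)) = 0 || 0 = 0
No assignment yields a value below 0, so this is the minimum.

0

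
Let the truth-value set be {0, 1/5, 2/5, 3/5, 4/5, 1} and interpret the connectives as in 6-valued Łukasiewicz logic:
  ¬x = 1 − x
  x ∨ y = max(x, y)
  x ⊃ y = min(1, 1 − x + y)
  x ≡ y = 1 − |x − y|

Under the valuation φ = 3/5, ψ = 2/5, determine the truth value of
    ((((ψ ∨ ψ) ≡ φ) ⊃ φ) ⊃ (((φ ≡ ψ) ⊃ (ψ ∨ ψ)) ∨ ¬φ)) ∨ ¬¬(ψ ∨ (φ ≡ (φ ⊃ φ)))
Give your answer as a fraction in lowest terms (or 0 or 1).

4/5

ψ ∨ ψ = 2/5 ∨ 2/5 = 2/5
(ψ ∨ ψ) ≡ φ = 2/5 ≡ 3/5 = 4/5
((ψ ∨ ψ) ≡ φ) ⊃ φ = 4/5 ⊃ 3/5 = 4/5
φ ≡ ψ = 3/5 ≡ 2/5 = 4/5
ψ ∨ ψ = 2/5 ∨ 2/5 = 2/5
(φ ≡ ψ) ⊃ (ψ ∨ ψ) = 4/5 ⊃ 2/5 = 3/5
¬φ = ¬3/5 = 2/5
((φ ≡ ψ) ⊃ (ψ ∨ ψ)) ∨ ¬φ = 3/5 ∨ 2/5 = 3/5
(((ψ ∨ ψ) ≡ φ) ⊃ φ) ⊃ (((φ ≡ ψ) ⊃ (ψ ∨ ψ)) ∨ ¬φ) = 4/5 ⊃ 3/5 = 4/5
φ ⊃ φ = 3/5 ⊃ 3/5 = 1
φ ≡ (φ ⊃ φ) = 3/5 ≡ 1 = 3/5
ψ ∨ (φ ≡ (φ ⊃ φ)) = 2/5 ∨ 3/5 = 3/5
¬(ψ ∨ (φ ≡ (φ ⊃ φ))) = ¬3/5 = 2/5
¬¬(ψ ∨ (φ ≡ (φ ⊃ φ))) = ¬2/5 = 3/5
((((ψ ∨ ψ) ≡ φ) ⊃ φ) ⊃ (((φ ≡ ψ) ⊃ (ψ ∨ ψ)) ∨ ¬φ)) ∨ ¬¬(ψ ∨ (φ ≡ (φ ⊃ φ))) = 4/5 ∨ 3/5 = 4/5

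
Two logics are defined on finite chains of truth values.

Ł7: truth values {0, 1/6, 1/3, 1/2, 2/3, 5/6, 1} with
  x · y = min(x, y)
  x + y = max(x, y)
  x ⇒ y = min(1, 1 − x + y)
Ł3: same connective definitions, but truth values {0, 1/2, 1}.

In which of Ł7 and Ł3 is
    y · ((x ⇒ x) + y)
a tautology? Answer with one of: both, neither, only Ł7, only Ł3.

In Ł7: at x = 0, y = 0 the value is 0 — not a tautology.
In Ł3: at x = 0, y = 0 the value is 0 — not a tautology.

neither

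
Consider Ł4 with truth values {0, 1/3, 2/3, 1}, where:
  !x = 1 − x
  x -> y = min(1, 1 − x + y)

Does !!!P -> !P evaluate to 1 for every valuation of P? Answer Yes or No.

P = 0 ↦ 1
P = 1/3 ↦ 1
P = 2/3 ↦ 1
P = 1 ↦ 1
Every assignment gives a value ≥ 1.

Yes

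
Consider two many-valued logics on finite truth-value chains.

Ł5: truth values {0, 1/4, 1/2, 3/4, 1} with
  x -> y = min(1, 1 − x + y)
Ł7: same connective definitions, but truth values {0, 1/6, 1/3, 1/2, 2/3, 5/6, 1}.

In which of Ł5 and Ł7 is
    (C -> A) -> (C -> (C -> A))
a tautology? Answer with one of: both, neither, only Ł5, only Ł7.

In Ł5: every assignment gives 1 — tautology.
In Ł7: every assignment gives 1 — tautology.

both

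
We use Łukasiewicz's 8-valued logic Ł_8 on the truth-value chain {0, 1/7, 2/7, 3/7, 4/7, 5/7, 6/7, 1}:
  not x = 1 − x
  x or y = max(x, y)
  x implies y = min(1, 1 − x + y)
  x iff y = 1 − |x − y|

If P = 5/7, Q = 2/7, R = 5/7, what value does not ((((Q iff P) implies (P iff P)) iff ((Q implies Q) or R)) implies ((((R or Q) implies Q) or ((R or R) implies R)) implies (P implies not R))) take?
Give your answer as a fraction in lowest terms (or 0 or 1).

Q iff P = 2/7 iff 5/7 = 4/7
P iff P = 5/7 iff 5/7 = 1
(Q iff P) implies (P iff P) = 4/7 implies 1 = 1
Q implies Q = 2/7 implies 2/7 = 1
(Q implies Q) or R = 1 or 5/7 = 1
((Q iff P) implies (P iff P)) iff ((Q implies Q) or R) = 1 iff 1 = 1
R or Q = 5/7 or 2/7 = 5/7
(R or Q) implies Q = 5/7 implies 2/7 = 4/7
R or R = 5/7 or 5/7 = 5/7
(R or R) implies R = 5/7 implies 5/7 = 1
((R or Q) implies Q) or ((R or R) implies R) = 4/7 or 1 = 1
not R = not 5/7 = 2/7
P implies not R = 5/7 implies 2/7 = 4/7
(((R or Q) implies Q) or ((R or R) implies R)) implies (P implies not R) = 1 implies 4/7 = 4/7
(((Q iff P) implies (P iff P)) iff ((Q implies Q) or R)) implies ((((R or Q) implies Q) or ((R or R) implies R)) implies (P implies not R)) = 1 implies 4/7 = 4/7
not ((((Q iff P) implies (P iff P)) iff ((Q implies Q) or R)) implies ((((R or Q) implies Q) or ((R or R) implies R)) implies (P implies not R))) = not 4/7 = 3/7

3/7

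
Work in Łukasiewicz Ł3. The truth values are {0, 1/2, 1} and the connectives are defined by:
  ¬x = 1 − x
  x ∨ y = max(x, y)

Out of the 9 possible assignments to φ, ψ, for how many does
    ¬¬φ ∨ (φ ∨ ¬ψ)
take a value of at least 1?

φ = 0, ψ = 0 ↦ 1  ≥
φ = 0, ψ = 1/2 ↦ 1/2  <
φ = 0, ψ = 1 ↦ 0  <
φ = 1/2, ψ = 0 ↦ 1  ≥
φ = 1/2, ψ = 1/2 ↦ 1/2  <
φ = 1/2, ψ = 1 ↦ 1/2  <
φ = 1, ψ = 0 ↦ 1  ≥
φ = 1, ψ = 1/2 ↦ 1  ≥
φ = 1, ψ = 1 ↦ 1  ≥
So 5 of the 9 assignments meet the threshold.

5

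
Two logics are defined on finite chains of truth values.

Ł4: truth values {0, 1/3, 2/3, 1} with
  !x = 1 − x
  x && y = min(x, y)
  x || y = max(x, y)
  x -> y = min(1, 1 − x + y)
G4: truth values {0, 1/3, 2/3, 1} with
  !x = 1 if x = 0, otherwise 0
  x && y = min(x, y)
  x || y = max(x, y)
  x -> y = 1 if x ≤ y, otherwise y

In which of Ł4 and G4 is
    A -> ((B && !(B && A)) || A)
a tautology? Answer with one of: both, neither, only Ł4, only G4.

both

In Ł4: every assignment gives 1 — tautology.
In G4: every assignment gives 1 — tautology.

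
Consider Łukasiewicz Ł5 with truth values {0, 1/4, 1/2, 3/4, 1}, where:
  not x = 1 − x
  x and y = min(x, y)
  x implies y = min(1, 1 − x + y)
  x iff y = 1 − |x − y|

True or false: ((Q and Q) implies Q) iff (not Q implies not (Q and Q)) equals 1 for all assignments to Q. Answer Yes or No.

Yes

Q = 0 ↦ 1
Q = 1/4 ↦ 1
Q = 1/2 ↦ 1
Q = 3/4 ↦ 1
Q = 1 ↦ 1
Every assignment gives a value ≥ 1.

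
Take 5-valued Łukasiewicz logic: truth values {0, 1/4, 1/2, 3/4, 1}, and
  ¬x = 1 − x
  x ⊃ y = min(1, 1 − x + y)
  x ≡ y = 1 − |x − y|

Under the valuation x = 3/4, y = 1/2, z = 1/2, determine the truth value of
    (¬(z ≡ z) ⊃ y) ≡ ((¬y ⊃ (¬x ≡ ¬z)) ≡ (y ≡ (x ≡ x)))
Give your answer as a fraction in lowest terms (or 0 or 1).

z ≡ z = 1/2 ≡ 1/2 = 1
¬(z ≡ z) = ¬1 = 0
¬(z ≡ z) ⊃ y = 0 ⊃ 1/2 = 1
¬y = ¬1/2 = 1/2
¬x = ¬3/4 = 1/4
¬z = ¬1/2 = 1/2
¬x ≡ ¬z = 1/4 ≡ 1/2 = 3/4
¬y ⊃ (¬x ≡ ¬z) = 1/2 ⊃ 3/4 = 1
x ≡ x = 3/4 ≡ 3/4 = 1
y ≡ (x ≡ x) = 1/2 ≡ 1 = 1/2
(¬y ⊃ (¬x ≡ ¬z)) ≡ (y ≡ (x ≡ x)) = 1 ≡ 1/2 = 1/2
(¬(z ≡ z) ⊃ y) ≡ ((¬y ⊃ (¬x ≡ ¬z)) ≡ (y ≡ (x ≡ x))) = 1 ≡ 1/2 = 1/2

1/2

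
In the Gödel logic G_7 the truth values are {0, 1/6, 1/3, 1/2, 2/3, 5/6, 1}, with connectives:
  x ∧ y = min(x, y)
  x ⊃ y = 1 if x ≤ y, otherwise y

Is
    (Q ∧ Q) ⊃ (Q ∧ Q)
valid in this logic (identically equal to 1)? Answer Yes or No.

Yes

Q = 0 ↦ 1
Q = 1/6 ↦ 1
Q = 1/3 ↦ 1
Q = 1/2 ↦ 1
Q = 2/3 ↦ 1
Q = 5/6 ↦ 1
Q = 1 ↦ 1
Every assignment gives a value ≥ 1.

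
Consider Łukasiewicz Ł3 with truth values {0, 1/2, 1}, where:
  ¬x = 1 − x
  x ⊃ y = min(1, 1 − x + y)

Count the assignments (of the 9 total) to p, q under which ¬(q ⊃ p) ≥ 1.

p = 0, q = 0 ↦ 0  <
p = 0, q = 1/2 ↦ 1/2  <
p = 0, q = 1 ↦ 1  ≥
p = 1/2, q = 0 ↦ 0  <
p = 1/2, q = 1/2 ↦ 0  <
p = 1/2, q = 1 ↦ 1/2  <
p = 1, q = 0 ↦ 0  <
p = 1, q = 1/2 ↦ 0  <
p = 1, q = 1 ↦ 0  <
So 1 of the 9 assignments meets the threshold.

1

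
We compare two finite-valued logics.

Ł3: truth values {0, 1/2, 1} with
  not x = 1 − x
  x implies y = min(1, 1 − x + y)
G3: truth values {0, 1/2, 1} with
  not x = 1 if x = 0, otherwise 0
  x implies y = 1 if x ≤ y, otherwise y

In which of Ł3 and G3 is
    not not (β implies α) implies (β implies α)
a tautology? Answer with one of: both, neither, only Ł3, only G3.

In Ł3: every assignment gives 1 — tautology.
In G3: at α = 1/2, β = 1 the value is 1/2 — not a tautology.

only Ł3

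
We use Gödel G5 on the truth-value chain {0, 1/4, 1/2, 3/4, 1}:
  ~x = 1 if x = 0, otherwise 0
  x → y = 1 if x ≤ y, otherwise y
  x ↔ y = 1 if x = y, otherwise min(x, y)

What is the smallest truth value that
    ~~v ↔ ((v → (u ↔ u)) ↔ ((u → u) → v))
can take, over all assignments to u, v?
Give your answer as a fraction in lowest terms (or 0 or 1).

Take u = 0, v = 1/4:
~v = ~1/4 = 0
~~v = ~0 = 1
u ↔ u = 0 ↔ 0 = 1
v → (u ↔ u) = 1/4 → 1 = 1
u → u = 0 → 0 = 1
(u → u) → v = 1 → 1/4 = 1/4
(v → (u ↔ u)) ↔ ((u → u) → v) = 1 ↔ 1/4 = 1/4
~~v ↔ ((v → (u ↔ u)) ↔ ((u → u) → v)) = 1 ↔ 1/4 = 1/4
No assignment yields a value below 1/4, so this is the minimum.

1/4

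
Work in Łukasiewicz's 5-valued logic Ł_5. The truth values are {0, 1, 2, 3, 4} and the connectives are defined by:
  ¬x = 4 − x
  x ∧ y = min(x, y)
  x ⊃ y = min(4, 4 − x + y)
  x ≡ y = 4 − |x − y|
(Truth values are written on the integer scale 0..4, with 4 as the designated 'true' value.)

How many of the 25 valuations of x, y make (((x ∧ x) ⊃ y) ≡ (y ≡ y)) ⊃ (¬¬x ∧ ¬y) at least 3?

8

value 4: 6 assignments (counts)
value 3: 2 assignments (counts)
value 2: 3 assignments
value 1: 5 assignments
value 0: 9 assignments
So 8 of the 25 assignments meet the threshold.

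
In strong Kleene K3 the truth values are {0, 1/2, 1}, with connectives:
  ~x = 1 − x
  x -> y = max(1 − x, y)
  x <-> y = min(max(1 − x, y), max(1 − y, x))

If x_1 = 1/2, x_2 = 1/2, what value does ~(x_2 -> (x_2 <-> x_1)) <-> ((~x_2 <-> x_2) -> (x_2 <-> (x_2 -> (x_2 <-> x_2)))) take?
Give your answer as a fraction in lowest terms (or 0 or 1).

x_2 <-> x_1 = 1/2 <-> 1/2 = 1/2
x_2 -> (x_2 <-> x_1) = 1/2 -> 1/2 = 1/2
~(x_2 -> (x_2 <-> x_1)) = ~1/2 = 1/2
~x_2 = ~1/2 = 1/2
~x_2 <-> x_2 = 1/2 <-> 1/2 = 1/2
x_2 <-> x_2 = 1/2 <-> 1/2 = 1/2
x_2 -> (x_2 <-> x_2) = 1/2 -> 1/2 = 1/2
x_2 <-> (x_2 -> (x_2 <-> x_2)) = 1/2 <-> 1/2 = 1/2
(~x_2 <-> x_2) -> (x_2 <-> (x_2 -> (x_2 <-> x_2))) = 1/2 -> 1/2 = 1/2
~(x_2 -> (x_2 <-> x_1)) <-> ((~x_2 <-> x_2) -> (x_2 <-> (x_2 -> (x_2 <-> x_2)))) = 1/2 <-> 1/2 = 1/2

1/2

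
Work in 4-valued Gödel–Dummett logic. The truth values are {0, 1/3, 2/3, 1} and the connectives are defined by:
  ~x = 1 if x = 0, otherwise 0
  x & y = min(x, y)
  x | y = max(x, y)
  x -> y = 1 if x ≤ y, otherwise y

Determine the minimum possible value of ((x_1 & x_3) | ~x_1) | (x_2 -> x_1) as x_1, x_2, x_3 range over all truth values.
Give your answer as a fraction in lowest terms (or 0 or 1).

1/3

Take x_1 = 1/3, x_2 = 2/3, x_3 = 0:
x_1 & x_3 = 1/3 & 0 = 0
~x_1 = ~1/3 = 0
(x_1 & x_3) | ~x_1 = 0 | 0 = 0
x_2 -> x_1 = 2/3 -> 1/3 = 1/3
((x_1 & x_3) | ~x_1) | (x_2 -> x_1) = 0 | 1/3 = 1/3
No assignment yields a value below 1/3, so this is the minimum.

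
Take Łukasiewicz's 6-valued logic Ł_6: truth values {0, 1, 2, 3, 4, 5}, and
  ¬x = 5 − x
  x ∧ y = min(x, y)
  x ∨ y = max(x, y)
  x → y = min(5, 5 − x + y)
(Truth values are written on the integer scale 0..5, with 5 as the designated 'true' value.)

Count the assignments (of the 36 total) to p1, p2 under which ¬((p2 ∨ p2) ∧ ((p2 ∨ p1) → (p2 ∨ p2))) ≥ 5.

value 5: 6 assignments (counts)
value 4: 6 assignments
value 3: 6 assignments
value 2: 6 assignments
value 1: 6 assignments
value 0: 6 assignments
So 6 of the 36 assignments meet the threshold.

6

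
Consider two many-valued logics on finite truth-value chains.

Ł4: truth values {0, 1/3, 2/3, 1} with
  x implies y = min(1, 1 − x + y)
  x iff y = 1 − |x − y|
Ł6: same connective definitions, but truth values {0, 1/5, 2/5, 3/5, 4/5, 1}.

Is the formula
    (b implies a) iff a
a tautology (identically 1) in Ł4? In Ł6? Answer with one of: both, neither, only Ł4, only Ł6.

In Ł4: at a = 0, b = 0 the value is 0 — not a tautology.
In Ł6: at a = 0, b = 0 the value is 0 — not a tautology.

neither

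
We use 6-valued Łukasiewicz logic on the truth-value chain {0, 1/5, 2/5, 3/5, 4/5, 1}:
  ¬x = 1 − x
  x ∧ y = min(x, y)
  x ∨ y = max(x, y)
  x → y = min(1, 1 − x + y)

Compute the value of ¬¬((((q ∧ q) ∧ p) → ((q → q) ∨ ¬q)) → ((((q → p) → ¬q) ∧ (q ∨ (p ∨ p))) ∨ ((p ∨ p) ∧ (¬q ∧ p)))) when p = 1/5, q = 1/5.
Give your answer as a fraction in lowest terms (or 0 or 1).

q ∧ q = 1/5 ∧ 1/5 = 1/5
(q ∧ q) ∧ p = 1/5 ∧ 1/5 = 1/5
q → q = 1/5 → 1/5 = 1
¬q = ¬1/5 = 4/5
(q → q) ∨ ¬q = 1 ∨ 4/5 = 1
((q ∧ q) ∧ p) → ((q → q) ∨ ¬q) = 1/5 → 1 = 1
q → p = 1/5 → 1/5 = 1
¬q = ¬1/5 = 4/5
(q → p) → ¬q = 1 → 4/5 = 4/5
p ∨ p = 1/5 ∨ 1/5 = 1/5
q ∨ (p ∨ p) = 1/5 ∨ 1/5 = 1/5
((q → p) → ¬q) ∧ (q ∨ (p ∨ p)) = 4/5 ∧ 1/5 = 1/5
p ∨ p = 1/5 ∨ 1/5 = 1/5
¬q = ¬1/5 = 4/5
¬q ∧ p = 4/5 ∧ 1/5 = 1/5
(p ∨ p) ∧ (¬q ∧ p) = 1/5 ∧ 1/5 = 1/5
(((q → p) → ¬q) ∧ (q ∨ (p ∨ p))) ∨ ((p ∨ p) ∧ (¬q ∧ p)) = 1/5 ∨ 1/5 = 1/5
(((q ∧ q) ∧ p) → ((q → q) ∨ ¬q)) → ((((q → p) → ¬q) ∧ (q ∨ (p ∨ p))) ∨ ((p ∨ p) ∧ (¬q ∧ p))) = 1 → 1/5 = 1/5
¬((((q ∧ q) ∧ p) → ((q → q) ∨ ¬q)) → ((((q → p) → ¬q) ∧ (q ∨ (p ∨ p))) ∨ ((p ∨ p) ∧ (¬q ∧ p)))) = ¬1/5 = 4/5
¬¬((((q ∧ q) ∧ p) → ((q → q) ∨ ¬q)) → ((((q → p) → ¬q) ∧ (q ∨ (p ∨ p))) ∨ ((p ∨ p) ∧ (¬q ∧ p)))) = ¬4/5 = 1/5

1/5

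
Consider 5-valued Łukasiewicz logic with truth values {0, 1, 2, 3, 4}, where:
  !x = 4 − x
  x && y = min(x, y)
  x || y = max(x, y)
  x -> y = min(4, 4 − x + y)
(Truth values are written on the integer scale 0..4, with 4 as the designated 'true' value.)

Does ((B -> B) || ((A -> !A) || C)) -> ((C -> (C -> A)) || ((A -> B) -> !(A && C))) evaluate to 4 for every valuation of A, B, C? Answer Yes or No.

No

Counterexample: take A = 1, B = 1, C = 3.
B -> B = 1 -> 1 = 4
!A = !1 = 3
A -> !A = 1 -> 3 = 4
(A -> !A) || C = 4 || 3 = 4
(B -> B) || ((A -> !A) || C) = 4 || 4 = 4
C -> A = 3 -> 1 = 2
C -> (C -> A) = 3 -> 2 = 3
A -> B = 1 -> 1 = 4
A && C = 1 && 3 = 1
!(A && C) = !1 = 3
(A -> B) -> !(A && C) = 4 -> 3 = 3
(C -> (C -> A)) || ((A -> B) -> !(A && C)) = 3 || 3 = 3
((B -> B) || ((A -> !A) || C)) -> ((C -> (C -> A)) || ((A -> B) -> !(A && C))) = 4 -> 3 = 3
This gives 3 ≠ 4.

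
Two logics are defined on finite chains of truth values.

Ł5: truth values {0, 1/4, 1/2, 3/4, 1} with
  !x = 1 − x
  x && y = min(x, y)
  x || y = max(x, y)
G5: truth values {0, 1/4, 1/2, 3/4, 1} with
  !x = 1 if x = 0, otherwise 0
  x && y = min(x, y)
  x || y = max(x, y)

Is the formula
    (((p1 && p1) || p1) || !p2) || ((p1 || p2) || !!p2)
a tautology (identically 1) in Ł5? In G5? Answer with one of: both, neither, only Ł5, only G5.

In Ł5: at p1 = 0, p2 = 1/4 the value is 3/4 — not a tautology.
In G5: every assignment gives 1 — tautology.

only G5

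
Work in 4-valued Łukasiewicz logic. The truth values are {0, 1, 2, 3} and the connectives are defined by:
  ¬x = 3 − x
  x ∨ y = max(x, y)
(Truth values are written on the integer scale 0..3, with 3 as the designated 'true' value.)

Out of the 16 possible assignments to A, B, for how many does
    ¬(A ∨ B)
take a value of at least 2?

A = 0, B = 0 ↦ 3  ≥
A = 0, B = 1 ↦ 2  ≥
A = 0, B = 2 ↦ 1  <
A = 0, B = 3 ↦ 0  <
A = 1, B = 0 ↦ 2  ≥
A = 1, B = 1 ↦ 2  ≥
A = 1, B = 2 ↦ 1  <
A = 1, B = 3 ↦ 0  <
A = 2, B = 0 ↦ 1  <
A = 2, B = 1 ↦ 1  <
A = 2, B = 2 ↦ 1  <
A = 2, B = 3 ↦ 0  <
A = 3, B = 0 ↦ 0  <
A = 3, B = 1 ↦ 0  <
A = 3, B = 2 ↦ 0  <
A = 3, B = 3 ↦ 0  <
So 4 of the 16 assignments meet the threshold.

4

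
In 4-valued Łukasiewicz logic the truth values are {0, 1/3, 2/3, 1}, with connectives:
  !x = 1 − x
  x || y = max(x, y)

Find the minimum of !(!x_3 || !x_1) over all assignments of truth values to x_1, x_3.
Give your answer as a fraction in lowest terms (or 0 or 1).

0

Take x_1 = 0, x_3 = 0:
!x_3 = !0 = 1
!x_1 = !0 = 1
!x_3 || !x_1 = 1 || 1 = 1
!(!x_3 || !x_1) = !1 = 0
No assignment yields a value below 0, so this is the minimum.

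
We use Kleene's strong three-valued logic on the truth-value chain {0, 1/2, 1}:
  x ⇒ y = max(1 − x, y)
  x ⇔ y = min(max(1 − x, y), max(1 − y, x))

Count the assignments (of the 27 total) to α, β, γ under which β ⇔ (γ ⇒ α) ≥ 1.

value 1: 6 assignments (counts)
value 1/2: 15 assignments
value 0: 6 assignments
So 6 of the 27 assignments meet the threshold.

6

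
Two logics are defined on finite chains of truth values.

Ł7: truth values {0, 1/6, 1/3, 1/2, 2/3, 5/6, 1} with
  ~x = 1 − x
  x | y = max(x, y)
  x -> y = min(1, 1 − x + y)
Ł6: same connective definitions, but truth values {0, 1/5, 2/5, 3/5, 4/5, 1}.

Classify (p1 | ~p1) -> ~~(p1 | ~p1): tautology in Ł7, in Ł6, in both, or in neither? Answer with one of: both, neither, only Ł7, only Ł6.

In Ł7: every assignment gives 1 — tautology.
In Ł6: every assignment gives 1 — tautology.

both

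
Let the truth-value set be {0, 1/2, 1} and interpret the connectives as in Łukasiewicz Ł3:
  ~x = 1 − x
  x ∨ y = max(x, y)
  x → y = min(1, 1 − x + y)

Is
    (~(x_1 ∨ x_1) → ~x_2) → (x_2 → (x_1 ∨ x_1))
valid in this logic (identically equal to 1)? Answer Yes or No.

x_1 = 0, x_2 = 0 ↦ 1
x_1 = 0, x_2 = 1/2 ↦ 1
x_1 = 0, x_2 = 1 ↦ 1
x_1 = 1/2, x_2 = 0 ↦ 1
x_1 = 1/2, x_2 = 1/2 ↦ 1
x_1 = 1/2, x_2 = 1 ↦ 1
x_1 = 1, x_2 = 0 ↦ 1
x_1 = 1, x_2 = 1/2 ↦ 1
x_1 = 1, x_2 = 1 ↦ 1
Every assignment gives a value ≥ 1.

Yes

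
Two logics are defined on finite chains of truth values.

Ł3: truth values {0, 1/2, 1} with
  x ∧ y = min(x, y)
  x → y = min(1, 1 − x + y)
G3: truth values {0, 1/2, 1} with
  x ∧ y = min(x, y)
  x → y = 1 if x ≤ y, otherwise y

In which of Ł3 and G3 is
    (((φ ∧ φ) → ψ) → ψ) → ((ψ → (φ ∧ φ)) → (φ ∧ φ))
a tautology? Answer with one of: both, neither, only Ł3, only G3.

only Ł3

In Ł3: every assignment gives 1 — tautology.
In G3: at φ = 1/2, ψ = 0 the value is 1/2 — not a tautology.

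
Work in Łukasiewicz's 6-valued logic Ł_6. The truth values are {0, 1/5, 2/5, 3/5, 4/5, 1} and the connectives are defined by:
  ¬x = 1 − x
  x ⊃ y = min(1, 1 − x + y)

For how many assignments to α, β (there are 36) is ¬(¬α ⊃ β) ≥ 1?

value 1: 1 assignment (counts)
value 4/5: 2 assignments
value 3/5: 3 assignments
value 2/5: 4 assignments
value 1/5: 5 assignments
value 0: 21 assignments
So 1 of the 36 assignments meets the threshold.

1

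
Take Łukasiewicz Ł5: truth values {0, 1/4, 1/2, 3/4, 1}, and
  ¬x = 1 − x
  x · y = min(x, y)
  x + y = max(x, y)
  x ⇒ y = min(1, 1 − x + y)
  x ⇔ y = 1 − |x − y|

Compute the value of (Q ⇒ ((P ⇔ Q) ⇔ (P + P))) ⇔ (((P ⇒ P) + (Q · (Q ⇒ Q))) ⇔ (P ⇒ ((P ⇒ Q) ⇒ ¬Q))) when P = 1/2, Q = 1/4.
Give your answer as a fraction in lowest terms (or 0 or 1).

P ⇔ Q = 1/2 ⇔ 1/4 = 3/4
P + P = 1/2 + 1/2 = 1/2
(P ⇔ Q) ⇔ (P + P) = 3/4 ⇔ 1/2 = 3/4
Q ⇒ ((P ⇔ Q) ⇔ (P + P)) = 1/4 ⇒ 3/4 = 1
P ⇒ P = 1/2 ⇒ 1/2 = 1
Q ⇒ Q = 1/4 ⇒ 1/4 = 1
Q · (Q ⇒ Q) = 1/4 · 1 = 1/4
(P ⇒ P) + (Q · (Q ⇒ Q)) = 1 + 1/4 = 1
P ⇒ Q = 1/2 ⇒ 1/4 = 3/4
¬Q = ¬1/4 = 3/4
(P ⇒ Q) ⇒ ¬Q = 3/4 ⇒ 3/4 = 1
P ⇒ ((P ⇒ Q) ⇒ ¬Q) = 1/2 ⇒ 1 = 1
((P ⇒ P) + (Q · (Q ⇒ Q))) ⇔ (P ⇒ ((P ⇒ Q) ⇒ ¬Q)) = 1 ⇔ 1 = 1
(Q ⇒ ((P ⇔ Q) ⇔ (P + P))) ⇔ (((P ⇒ P) + (Q · (Q ⇒ Q))) ⇔ (P ⇒ ((P ⇒ Q) ⇒ ¬Q))) = 1 ⇔ 1 = 1

1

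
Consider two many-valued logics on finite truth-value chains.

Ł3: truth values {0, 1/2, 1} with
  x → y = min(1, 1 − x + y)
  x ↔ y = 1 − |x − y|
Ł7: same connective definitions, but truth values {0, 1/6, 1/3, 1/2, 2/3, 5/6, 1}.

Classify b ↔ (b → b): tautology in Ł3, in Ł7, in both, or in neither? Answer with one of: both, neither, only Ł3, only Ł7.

neither

In Ł3: at b = 0 the value is 0 — not a tautology.
In Ł7: at b = 0 the value is 0 — not a tautology.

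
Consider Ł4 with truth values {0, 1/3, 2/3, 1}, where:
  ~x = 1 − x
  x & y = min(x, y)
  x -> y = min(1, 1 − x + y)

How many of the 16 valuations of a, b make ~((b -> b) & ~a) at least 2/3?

a = 0, b = 0 ↦ 0  <
a = 0, b = 1/3 ↦ 0  <
a = 0, b = 2/3 ↦ 0  <
a = 0, b = 1 ↦ 0  <
a = 1/3, b = 0 ↦ 1/3  <
a = 1/3, b = 1/3 ↦ 1/3  <
a = 1/3, b = 2/3 ↦ 1/3  <
a = 1/3, b = 1 ↦ 1/3  <
a = 2/3, b = 0 ↦ 2/3  ≥
a = 2/3, b = 1/3 ↦ 2/3  ≥
a = 2/3, b = 2/3 ↦ 2/3  ≥
a = 2/3, b = 1 ↦ 2/3  ≥
a = 1, b = 0 ↦ 1  ≥
a = 1, b = 1/3 ↦ 1  ≥
a = 1, b = 2/3 ↦ 1  ≥
a = 1, b = 1 ↦ 1  ≥
So 8 of the 16 assignments meet the threshold.

8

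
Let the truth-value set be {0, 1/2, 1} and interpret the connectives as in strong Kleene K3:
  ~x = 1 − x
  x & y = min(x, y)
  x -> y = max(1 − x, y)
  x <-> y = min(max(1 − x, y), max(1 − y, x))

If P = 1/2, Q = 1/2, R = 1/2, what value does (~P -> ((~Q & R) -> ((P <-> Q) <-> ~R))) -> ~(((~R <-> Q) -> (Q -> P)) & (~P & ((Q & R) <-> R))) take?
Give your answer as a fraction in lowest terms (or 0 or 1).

1/2

~P = ~1/2 = 1/2
~Q = ~1/2 = 1/2
~Q & R = 1/2 & 1/2 = 1/2
P <-> Q = 1/2 <-> 1/2 = 1/2
~R = ~1/2 = 1/2
(P <-> Q) <-> ~R = 1/2 <-> 1/2 = 1/2
(~Q & R) -> ((P <-> Q) <-> ~R) = 1/2 -> 1/2 = 1/2
~P -> ((~Q & R) -> ((P <-> Q) <-> ~R)) = 1/2 -> 1/2 = 1/2
~R = ~1/2 = 1/2
~R <-> Q = 1/2 <-> 1/2 = 1/2
Q -> P = 1/2 -> 1/2 = 1/2
(~R <-> Q) -> (Q -> P) = 1/2 -> 1/2 = 1/2
~P = ~1/2 = 1/2
Q & R = 1/2 & 1/2 = 1/2
(Q & R) <-> R = 1/2 <-> 1/2 = 1/2
~P & ((Q & R) <-> R) = 1/2 & 1/2 = 1/2
((~R <-> Q) -> (Q -> P)) & (~P & ((Q & R) <-> R)) = 1/2 & 1/2 = 1/2
~(((~R <-> Q) -> (Q -> P)) & (~P & ((Q & R) <-> R))) = ~1/2 = 1/2
(~P -> ((~Q & R) -> ((P <-> Q) <-> ~R))) -> ~(((~R <-> Q) -> (Q -> P)) & (~P & ((Q & R) <-> R))) = 1/2 -> 1/2 = 1/2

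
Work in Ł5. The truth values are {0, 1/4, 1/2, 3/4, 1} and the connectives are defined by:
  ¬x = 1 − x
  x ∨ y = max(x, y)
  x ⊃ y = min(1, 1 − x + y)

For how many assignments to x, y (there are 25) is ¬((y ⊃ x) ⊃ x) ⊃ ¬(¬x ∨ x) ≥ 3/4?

value 1: 18 assignments (counts)
value 3/4: 2 assignments (counts)
value 1/2: 3 assignments
value 1/4: 1 assignment
value 0: 1 assignment
So 20 of the 25 assignments meet the threshold.

20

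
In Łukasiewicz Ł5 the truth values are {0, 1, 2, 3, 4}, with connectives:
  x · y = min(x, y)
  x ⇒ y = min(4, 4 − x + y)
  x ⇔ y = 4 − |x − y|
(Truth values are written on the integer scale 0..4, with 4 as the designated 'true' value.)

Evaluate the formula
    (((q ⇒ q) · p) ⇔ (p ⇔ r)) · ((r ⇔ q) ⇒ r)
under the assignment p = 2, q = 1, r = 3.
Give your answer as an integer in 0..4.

q ⇒ q = 1 ⇒ 1 = 4
(q ⇒ q) · p = 4 · 2 = 2
p ⇔ r = 2 ⇔ 3 = 3
((q ⇒ q) · p) ⇔ (p ⇔ r) = 2 ⇔ 3 = 3
r ⇔ q = 3 ⇔ 1 = 2
(r ⇔ q) ⇒ r = 2 ⇒ 3 = 4
(((q ⇒ q) · p) ⇔ (p ⇔ r)) · ((r ⇔ q) ⇒ r) = 3 · 4 = 3

3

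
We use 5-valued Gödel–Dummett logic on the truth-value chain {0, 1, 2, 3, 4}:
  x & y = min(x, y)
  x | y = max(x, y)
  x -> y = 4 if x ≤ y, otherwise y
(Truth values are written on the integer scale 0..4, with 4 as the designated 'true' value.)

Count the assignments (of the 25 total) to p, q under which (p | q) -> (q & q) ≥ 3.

16

value 4: 15 assignments (counts)
value 3: 1 assignment (counts)
value 2: 2 assignments
value 1: 3 assignments
value 0: 4 assignments
So 16 of the 25 assignments meet the threshold.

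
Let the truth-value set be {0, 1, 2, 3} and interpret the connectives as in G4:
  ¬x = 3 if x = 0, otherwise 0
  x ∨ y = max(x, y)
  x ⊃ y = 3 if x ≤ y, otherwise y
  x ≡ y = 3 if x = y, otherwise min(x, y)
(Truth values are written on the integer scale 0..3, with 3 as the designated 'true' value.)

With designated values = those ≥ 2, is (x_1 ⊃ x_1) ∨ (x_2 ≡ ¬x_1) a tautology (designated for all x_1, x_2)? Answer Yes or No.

x_1 = 0, x_2 = 0 ↦ 3
x_1 = 0, x_2 = 1 ↦ 3
x_1 = 0, x_2 = 2 ↦ 3
x_1 = 0, x_2 = 3 ↦ 3
x_1 = 1, x_2 = 0 ↦ 3
x_1 = 1, x_2 = 1 ↦ 3
x_1 = 1, x_2 = 2 ↦ 3
x_1 = 1, x_2 = 3 ↦ 3
x_1 = 2, x_2 = 0 ↦ 3
x_1 = 2, x_2 = 1 ↦ 3
x_1 = 2, x_2 = 2 ↦ 3
x_1 = 2, x_2 = 3 ↦ 3
x_1 = 3, x_2 = 0 ↦ 3
x_1 = 3, x_2 = 1 ↦ 3
x_1 = 3, x_2 = 2 ↦ 3
x_1 = 3, x_2 = 3 ↦ 3
Every assignment gives a value ≥ 2.

Yes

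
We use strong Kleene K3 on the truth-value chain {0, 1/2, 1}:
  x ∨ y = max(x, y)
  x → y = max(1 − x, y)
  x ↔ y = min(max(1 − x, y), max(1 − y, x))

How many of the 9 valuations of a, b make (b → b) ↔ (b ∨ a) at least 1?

4

a = 0, b = 0 ↦ 0  <
a = 0, b = 1/2 ↦ 1/2  <
a = 0, b = 1 ↦ 1  ≥
a = 1/2, b = 0 ↦ 1/2  <
a = 1/2, b = 1/2 ↦ 1/2  <
a = 1/2, b = 1 ↦ 1  ≥
a = 1, b = 0 ↦ 1  ≥
a = 1, b = 1/2 ↦ 1/2  <
a = 1, b = 1 ↦ 1  ≥
So 4 of the 9 assignments meet the threshold.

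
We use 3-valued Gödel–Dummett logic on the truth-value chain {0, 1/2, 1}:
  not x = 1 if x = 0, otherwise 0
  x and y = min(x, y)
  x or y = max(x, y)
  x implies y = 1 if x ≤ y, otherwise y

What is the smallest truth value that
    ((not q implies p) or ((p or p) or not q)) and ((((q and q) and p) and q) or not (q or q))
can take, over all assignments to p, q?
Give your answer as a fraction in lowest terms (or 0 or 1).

0

Take p = 0, q = 1/2:
not q = not 1/2 = 0
not q implies p = 0 implies 0 = 1
p or p = 0 or 0 = 0
not q = not 1/2 = 0
(p or p) or not q = 0 or 0 = 0
(not q implies p) or ((p or p) or not q) = 1 or 0 = 1
q and q = 1/2 and 1/2 = 1/2
(q and q) and p = 1/2 and 0 = 0
((q and q) and p) and q = 0 and 1/2 = 0
q or q = 1/2 or 1/2 = 1/2
not (q or q) = not 1/2 = 0
(((q and q) and p) and q) or not (q or q) = 0 or 0 = 0
((not q implies p) or ((p or p) or not q)) and ((((q and q) and p) and q) or not (q or q)) = 1 and 0 = 0
No assignment yields a value below 0, so this is the minimum.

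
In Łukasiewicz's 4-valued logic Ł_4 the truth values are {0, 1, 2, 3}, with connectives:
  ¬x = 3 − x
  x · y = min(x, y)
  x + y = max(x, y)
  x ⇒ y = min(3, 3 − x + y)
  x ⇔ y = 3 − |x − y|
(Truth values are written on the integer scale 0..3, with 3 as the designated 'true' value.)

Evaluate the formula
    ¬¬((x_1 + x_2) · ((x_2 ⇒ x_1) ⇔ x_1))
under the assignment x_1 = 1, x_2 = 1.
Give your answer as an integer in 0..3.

x_1 + x_2 = 1 + 1 = 1
x_2 ⇒ x_1 = 1 ⇒ 1 = 3
(x_2 ⇒ x_1) ⇔ x_1 = 3 ⇔ 1 = 1
(x_1 + x_2) · ((x_2 ⇒ x_1) ⇔ x_1) = 1 · 1 = 1
¬((x_1 + x_2) · ((x_2 ⇒ x_1) ⇔ x_1)) = ¬1 = 2
¬¬((x_1 + x_2) · ((x_2 ⇒ x_1) ⇔ x_1)) = ¬2 = 1

1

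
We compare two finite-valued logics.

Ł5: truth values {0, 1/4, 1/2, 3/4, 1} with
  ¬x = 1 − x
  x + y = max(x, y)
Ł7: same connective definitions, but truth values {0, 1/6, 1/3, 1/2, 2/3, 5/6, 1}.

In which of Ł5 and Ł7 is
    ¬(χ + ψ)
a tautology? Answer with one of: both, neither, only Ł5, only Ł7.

neither

In Ł5: at ψ = 0, χ = 1/4 the value is 3/4 — not a tautology.
In Ł7: at ψ = 0, χ = 1/6 the value is 5/6 — not a tautology.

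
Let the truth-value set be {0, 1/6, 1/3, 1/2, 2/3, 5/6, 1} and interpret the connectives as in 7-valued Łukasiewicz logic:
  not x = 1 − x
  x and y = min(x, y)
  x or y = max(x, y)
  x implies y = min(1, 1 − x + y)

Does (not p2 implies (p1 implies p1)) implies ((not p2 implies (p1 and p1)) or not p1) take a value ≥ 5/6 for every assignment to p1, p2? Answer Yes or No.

No

Counterexample: take p1 = 1/3, p2 = 0.
not p2 = not 0 = 1
p1 implies p1 = 1/3 implies 1/3 = 1
not p2 implies (p1 implies p1) = 1 implies 1 = 1
not p2 = not 0 = 1
p1 and p1 = 1/3 and 1/3 = 1/3
not p2 implies (p1 and p1) = 1 implies 1/3 = 1/3
not p1 = not 1/3 = 2/3
(not p2 implies (p1 and p1)) or not p1 = 1/3 or 2/3 = 2/3
(not p2 implies (p1 implies p1)) implies ((not p2 implies (p1 and p1)) or not p1) = 1 implies 2/3 = 2/3
This gives 2/3, which is below 5/6.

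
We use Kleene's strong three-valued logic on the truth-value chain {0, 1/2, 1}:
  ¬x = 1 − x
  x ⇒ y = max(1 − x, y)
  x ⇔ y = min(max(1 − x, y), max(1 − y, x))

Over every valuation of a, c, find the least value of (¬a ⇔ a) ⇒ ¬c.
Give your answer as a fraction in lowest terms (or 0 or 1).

1/2

Take a = 1/2, c = 1/2:
¬a = ¬1/2 = 1/2
¬a ⇔ a = 1/2 ⇔ 1/2 = 1/2
¬c = ¬1/2 = 1/2
(¬a ⇔ a) ⇒ ¬c = 1/2 ⇒ 1/2 = 1/2
No assignment yields a value below 1/2, so this is the minimum.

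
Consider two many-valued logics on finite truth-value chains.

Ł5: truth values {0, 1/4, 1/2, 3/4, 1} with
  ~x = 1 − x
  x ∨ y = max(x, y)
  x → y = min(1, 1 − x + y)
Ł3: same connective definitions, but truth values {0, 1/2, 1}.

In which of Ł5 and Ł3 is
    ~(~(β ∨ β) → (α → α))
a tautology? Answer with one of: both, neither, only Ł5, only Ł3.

neither

In Ł5: at α = 0, β = 0 the value is 0 — not a tautology.
In Ł3: at α = 0, β = 0 the value is 0 — not a tautology.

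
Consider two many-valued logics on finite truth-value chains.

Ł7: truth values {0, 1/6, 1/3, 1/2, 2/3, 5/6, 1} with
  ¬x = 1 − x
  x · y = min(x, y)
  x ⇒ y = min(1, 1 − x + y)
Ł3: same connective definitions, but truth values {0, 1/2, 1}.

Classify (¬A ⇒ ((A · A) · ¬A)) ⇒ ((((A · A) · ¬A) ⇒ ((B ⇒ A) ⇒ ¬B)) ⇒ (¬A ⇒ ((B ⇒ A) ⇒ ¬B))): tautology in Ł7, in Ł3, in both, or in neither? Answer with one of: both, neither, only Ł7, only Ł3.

In Ł7: every assignment gives 1 — tautology.
In Ł3: every assignment gives 1 — tautology.

both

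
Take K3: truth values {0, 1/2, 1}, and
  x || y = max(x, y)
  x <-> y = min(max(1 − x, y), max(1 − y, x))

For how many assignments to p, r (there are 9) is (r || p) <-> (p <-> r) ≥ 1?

1

p = 0, r = 0 ↦ 0  <
p = 0, r = 1/2 ↦ 1/2  <
p = 0, r = 1 ↦ 0  <
p = 1/2, r = 0 ↦ 1/2  <
p = 1/2, r = 1/2 ↦ 1/2  <
p = 1/2, r = 1 ↦ 1/2  <
p = 1, r = 0 ↦ 0  <
p = 1, r = 1/2 ↦ 1/2  <
p = 1, r = 1 ↦ 1  ≥
So 1 of the 9 assignments meets the threshold.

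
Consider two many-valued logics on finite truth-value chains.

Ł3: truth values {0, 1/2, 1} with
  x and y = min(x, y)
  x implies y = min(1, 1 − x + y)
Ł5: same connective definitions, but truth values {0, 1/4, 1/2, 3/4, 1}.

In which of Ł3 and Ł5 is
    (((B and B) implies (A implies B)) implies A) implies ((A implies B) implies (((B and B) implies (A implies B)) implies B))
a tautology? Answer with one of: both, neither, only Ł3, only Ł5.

both

In Ł3: every assignment gives 1 — tautology.
In Ł5: every assignment gives 1 — tautology.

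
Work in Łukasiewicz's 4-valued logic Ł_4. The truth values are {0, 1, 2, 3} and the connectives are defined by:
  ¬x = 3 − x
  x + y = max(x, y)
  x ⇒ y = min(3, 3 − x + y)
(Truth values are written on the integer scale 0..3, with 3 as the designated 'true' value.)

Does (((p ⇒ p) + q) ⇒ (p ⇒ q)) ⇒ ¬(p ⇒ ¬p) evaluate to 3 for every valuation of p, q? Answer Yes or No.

Counterexample: take p = 0, q = 0.
p ⇒ p = 0 ⇒ 0 = 3
(p ⇒ p) + q = 3 + 0 = 3
p ⇒ q = 0 ⇒ 0 = 3
((p ⇒ p) + q) ⇒ (p ⇒ q) = 3 ⇒ 3 = 3
¬p = ¬0 = 3
p ⇒ ¬p = 0 ⇒ 3 = 3
¬(p ⇒ ¬p) = ¬3 = 0
(((p ⇒ p) + q) ⇒ (p ⇒ q)) ⇒ ¬(p ⇒ ¬p) = 3 ⇒ 0 = 0
This gives 0 ≠ 3.

No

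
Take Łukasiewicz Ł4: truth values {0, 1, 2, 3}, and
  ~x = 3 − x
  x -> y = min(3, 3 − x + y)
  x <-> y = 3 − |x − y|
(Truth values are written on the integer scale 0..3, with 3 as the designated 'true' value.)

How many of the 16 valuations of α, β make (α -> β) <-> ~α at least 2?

12

α = 0, β = 0 ↦ 3  ≥
α = 0, β = 1 ↦ 3  ≥
α = 0, β = 2 ↦ 3  ≥
α = 0, β = 3 ↦ 3  ≥
α = 1, β = 0 ↦ 3  ≥
α = 1, β = 1 ↦ 2  ≥
α = 1, β = 2 ↦ 2  ≥
α = 1, β = 3 ↦ 2  ≥
α = 2, β = 0 ↦ 3  ≥
α = 2, β = 1 ↦ 2  ≥
α = 2, β = 2 ↦ 1  <
α = 2, β = 3 ↦ 1  <
α = 3, β = 0 ↦ 3  ≥
α = 3, β = 1 ↦ 2  ≥
α = 3, β = 2 ↦ 1  <
α = 3, β = 3 ↦ 0  <
So 12 of the 16 assignments meet the threshold.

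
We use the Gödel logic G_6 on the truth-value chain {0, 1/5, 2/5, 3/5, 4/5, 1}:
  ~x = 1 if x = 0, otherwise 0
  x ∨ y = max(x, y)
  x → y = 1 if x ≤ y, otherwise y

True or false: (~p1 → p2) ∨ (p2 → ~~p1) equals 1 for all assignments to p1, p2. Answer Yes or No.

Counterexample: take p1 = 0, p2 = 1/5.
~p1 = ~0 = 1
~p1 → p2 = 1 → 1/5 = 1/5
~p1 = ~0 = 1
~~p1 = ~1 = 0
p2 → ~~p1 = 1/5 → 0 = 0
(~p1 → p2) ∨ (p2 → ~~p1) = 1/5 ∨ 0 = 1/5
This gives 1/5 ≠ 1.

No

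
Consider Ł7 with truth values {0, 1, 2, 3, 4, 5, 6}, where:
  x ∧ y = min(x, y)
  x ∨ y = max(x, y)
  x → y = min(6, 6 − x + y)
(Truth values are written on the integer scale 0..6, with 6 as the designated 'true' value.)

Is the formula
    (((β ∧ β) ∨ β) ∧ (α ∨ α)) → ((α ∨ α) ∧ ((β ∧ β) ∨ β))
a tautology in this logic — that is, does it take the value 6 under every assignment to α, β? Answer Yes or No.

At α = 2, β = 5, for instance:
β ∧ β = 5 ∧ 5 = 5
(β ∧ β) ∨ β = 5 ∨ 5 = 5
α ∨ α = 2 ∨ 2 = 2
((β ∧ β) ∨ β) ∧ (α ∨ α) = 5 ∧ 2 = 2
(α ∨ α) ∧ ((β ∧ β) ∨ β) = 2 ∧ 5 = 2
(((β ∧ β) ∨ β) ∧ (α ∨ α)) → ((α ∨ α) ∧ ((β ∧ β) ∨ β)) = 2 → 2 = 6
and checking the remaining 48 assignments likewise gives ≥ 6 in every case.

Yes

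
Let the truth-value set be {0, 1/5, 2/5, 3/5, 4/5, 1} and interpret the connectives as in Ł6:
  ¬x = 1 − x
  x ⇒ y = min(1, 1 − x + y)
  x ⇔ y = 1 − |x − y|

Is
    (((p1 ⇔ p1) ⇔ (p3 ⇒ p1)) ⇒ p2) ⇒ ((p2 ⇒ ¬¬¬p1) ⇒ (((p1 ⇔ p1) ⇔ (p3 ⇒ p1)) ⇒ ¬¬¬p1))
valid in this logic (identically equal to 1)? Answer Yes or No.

Yes

At p1 = 0, p2 = 2/5, p3 = 1, for instance:
p1 ⇔ p1 = 0 ⇔ 0 = 1
p3 ⇒ p1 = 1 ⇒ 0 = 0
(p1 ⇔ p1) ⇔ (p3 ⇒ p1) = 1 ⇔ 0 = 0
((p1 ⇔ p1) ⇔ (p3 ⇒ p1)) ⇒ p2 = 0 ⇒ 2/5 = 1
¬p1 = ¬0 = 1
¬¬p1 = ¬1 = 0
¬¬¬p1 = ¬0 = 1
p2 ⇒ ¬¬¬p1 = 2/5 ⇒ 1 = 1
((p1 ⇔ p1) ⇔ (p3 ⇒ p1)) ⇒ ¬¬¬p1 = 0 ⇒ 1 = 1
(p2 ⇒ ¬¬¬p1) ⇒ (((p1 ⇔ p1) ⇔ (p3 ⇒ p1)) ⇒ ¬¬¬p1) = 1 ⇒ 1 = 1
(((p1 ⇔ p1) ⇔ (p3 ⇒ p1)) ⇒ p2) ⇒ ((p2 ⇒ ¬¬¬p1) ⇒ (((p1 ⇔ p1) ⇔ (p3 ⇒ p1)) ⇒ ¬¬¬p1)) = 1 ⇒ 1 = 1
and checking the remaining 215 assignments likewise gives ≥ 1 in every case.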